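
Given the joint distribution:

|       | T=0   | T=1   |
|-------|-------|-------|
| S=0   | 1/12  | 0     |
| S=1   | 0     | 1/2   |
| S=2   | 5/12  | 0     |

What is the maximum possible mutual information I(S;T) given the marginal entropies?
The upper bound on mutual information is I(S;T) ≤ min(H(S), H(T)).

Marginal P(S) (row sums):
  P(S=0) = 1/12 + 0 = 1/12
  P(S=1) = 0 + 1/2 = 1/2
  P(S=2) = 5/12 + 0 = 5/12
Marginal P(T) (column sums):
  P(T=0) = 1/12 + 0 + 5/12 = 1/2
  P(T=1) = 0 + 1/2 + 0 = 1/2

H(S) = -[(1/12)·log₂(1/12) + (1/2)·log₂(1/2) + (5/12)·log₂(5/12)]
  = 0.2987 + 0.5000 + 0.5263
  = 1.3250 bits
H(T) = -[(1/2)·log₂(1/2) + (1/2)·log₂(1/2)]
  = 0.5000 + 0.5000
  = 1.0000 bits

Maximum possible I(S;T) = min(1.3250, 1.0000) = 1.0000 bits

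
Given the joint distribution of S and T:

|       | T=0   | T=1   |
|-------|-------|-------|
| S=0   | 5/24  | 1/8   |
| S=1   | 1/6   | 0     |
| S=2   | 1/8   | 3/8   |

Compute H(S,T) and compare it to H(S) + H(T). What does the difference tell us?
Marginal P(S) (row sums):
  P(S=0) = 5/24 + 1/8 = 1/3
  P(S=1) = 1/6 + 0 = 1/6
  P(S=2) = 1/8 + 3/8 = 1/2
Marginal P(T) (column sums):
  P(T=0) = 5/24 + 1/6 + 1/8 = 1/2
  P(T=1) = 1/8 + 0 + 3/8 = 1/2

H(S,T) = -[(5/24)·log₂(5/24) + (1/8)·log₂(1/8) + (1/6)·log₂(1/6) + (1/8)·log₂(1/8) + (3/8)·log₂(3/8)]
  = 0.4715 + 0.3750 + 0.4308 + 0.3750 + 0.5306
  = 2.1829 bits
H(S) = -[(1/3)·log₂(1/3) + (1/6)·log₂(1/6) + (1/2)·log₂(1/2)]
  = 0.5283 + 0.4308 + 0.5000
  = 1.4591 bits
H(T) = -[(1/2)·log₂(1/2) + (1/2)·log₂(1/2)]
  = 0.5000 + 0.5000
  = 1.0000 bits

H(S) + H(T) = 1.4591 + 1.0000 = 2.4591 bits
Difference: H(S) + H(T) - H(S,T) = 2.4591 - 2.1829 = 0.2762 bits = I(S;T)

The difference is the mutual information; it is positive here, so S and T are dependent (knowing one reduces uncertainty about the other by 0.2762 bits).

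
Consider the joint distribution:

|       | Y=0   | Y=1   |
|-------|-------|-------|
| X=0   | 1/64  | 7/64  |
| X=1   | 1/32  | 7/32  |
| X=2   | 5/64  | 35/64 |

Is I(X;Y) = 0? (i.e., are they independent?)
Marginal P(X) (row sums):
  P(X=0) = 1/64 + 7/64 = 1/8
  P(X=1) = 1/32 + 7/32 = 1/4
  P(X=2) = 5/64 + 35/64 = 5/8
Marginal P(Y) (column sums):
  P(Y=0) = 1/64 + 1/32 + 5/64 = 1/8
  P(Y=1) = 7/64 + 7/32 + 35/64 = 7/8

X and Y are independent iff P(X=i,Y=j) = P(X=i)·P(Y=j) for every cell.
  P(X=0)·P(Y=0) = 1/8 × 1/8 = 1/64 = P(X=0,Y=0) ✓
  P(X=0)·P(Y=1) = 1/8 × 7/8 = 7/64 = P(X=0,Y=1) ✓
  P(X=1)·P(Y=0) = 1/4 × 1/8 = 1/32 = P(X=1,Y=0) ✓
  P(X=1)·P(Y=1) = 1/4 × 7/8 = 7/32 = P(X=1,Y=1) ✓
  P(X=2)·P(Y=0) = 5/8 × 1/8 = 5/64 = P(X=2,Y=0) ✓
  P(X=2)·P(Y=1) = 5/8 × 7/8 = 35/64 = P(X=2,Y=1) ✓

Yes, X and Y are independent: every cell factors, so I(X;Y) = 0 bits.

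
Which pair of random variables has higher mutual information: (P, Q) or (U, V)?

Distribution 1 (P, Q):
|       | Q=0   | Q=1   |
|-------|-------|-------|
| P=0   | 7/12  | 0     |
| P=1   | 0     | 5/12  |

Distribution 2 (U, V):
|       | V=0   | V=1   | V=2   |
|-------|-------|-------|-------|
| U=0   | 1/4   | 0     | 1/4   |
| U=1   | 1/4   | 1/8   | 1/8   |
Distribution 1 (P, Q):
Marginal P(P) (row sums):
  P(P=0) = 7/12 + 0 = 7/12
  P(P=1) = 0 + 5/12 = 5/12
Marginal P(Q) (column sums):
  P(Q=0) = 7/12 + 0 = 7/12
  P(Q=1) = 0 + 5/12 = 5/12

H(P) = -[(7/12)·log₂(7/12) + (5/12)·log₂(5/12)]
  = 0.4536 + 0.5263
  = 0.9799 bits
H(Q) = -[(7/12)·log₂(7/12) + (5/12)·log₂(5/12)]
  = 0.4536 + 0.5263
  = 0.9799 bits
H(P,Q) = -[(7/12)·log₂(7/12) + (5/12)·log₂(5/12)]
  = 0.4536 + 0.5263
  = 0.9799 bits

I(P;Q) = H(P) + H(Q) - H(P,Q)
  = 0.9799 + 0.9799 - 0.9799
  = 0.9799 bits

Distribution 2 (U, V):
Marginal P(U) (row sums):
  P(U=0) = 1/4 + 0 + 1/4 = 1/2
  P(U=1) = 1/4 + 1/8 + 1/8 = 1/2
Marginal P(V) (column sums):
  P(V=0) = 1/4 + 1/4 = 1/2
  P(V=1) = 0 + 1/8 = 1/8
  P(V=2) = 1/4 + 1/8 = 3/8

H(U) = -[(1/2)·log₂(1/2) + (1/2)·log₂(1/2)]
  = 0.5000 + 0.5000
  = 1.0000 bits
H(V) = -[(1/2)·log₂(1/2) + (1/8)·log₂(1/8) + (3/8)·log₂(3/8)]
  = 0.5000 + 0.3750 + 0.5306
  = 1.4056 bits
H(U,V) = -[(1/4)·log₂(1/4) + (1/4)·log₂(1/4) + (1/4)·log₂(1/4) + (1/8)·log₂(1/8) + (1/8)·log₂(1/8)]
  = 0.5000 + 0.5000 + 0.5000 + 0.3750 + 0.3750
  = 2.2500 bits

I(U;V) = H(U) + H(V) - H(U,V)
  = 1.0000 + 1.4056 - 2.2500
  = 0.1556 bits

I(P;Q) = 0.9799 bits > I(U;V) = 0.1556 bits, so (P, Q) has the higher mutual information (stronger dependence).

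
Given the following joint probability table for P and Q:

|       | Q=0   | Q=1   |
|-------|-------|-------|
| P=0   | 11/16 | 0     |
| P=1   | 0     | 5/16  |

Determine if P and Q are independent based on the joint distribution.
Marginal P(P) (row sums):
  P(P=0) = 11/16 + 0 = 11/16
  P(P=1) = 0 + 5/16 = 5/16
Marginal P(Q) (column sums):
  P(Q=0) = 11/16 + 0 = 11/16
  P(Q=1) = 0 + 5/16 = 5/16

P and Q are independent iff P(P=i,Q=j) = P(P=i)·P(Q=j) for every cell.
  P(P=0)·P(Q=0) = 11/16 × 11/16 = 121/256, but P(P=0,Q=0) = 11/16 ✗

No, P and Q are not independent. Quantitatively, I(P;Q) > 0:

H(P) = -[(11/16)·log₂(11/16) + (5/16)·log₂(5/16)]
  = 0.3716 + 0.5244
  = 0.8960 bits
H(Q) = -[(11/16)·log₂(11/16) + (5/16)·log₂(5/16)]
  = 0.3716 + 0.5244
  = 0.8960 bits
H(P,Q) = -[(11/16)·log₂(11/16) + (5/16)·log₂(5/16)]
  = 0.3716 + 0.5244
  = 0.8960 bits
I(P;Q) = H(P) + H(Q) - H(P,Q) = 0.8960 + 0.8960 - 0.8960 = 0.8960 bits > 0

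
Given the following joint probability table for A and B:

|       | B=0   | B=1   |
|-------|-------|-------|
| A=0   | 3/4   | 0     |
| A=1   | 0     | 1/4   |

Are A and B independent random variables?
Marginal P(A) (row sums):
  P(A=0) = 3/4 + 0 = 3/4
  P(A=1) = 0 + 1/4 = 1/4
Marginal P(B) (column sums):
  P(B=0) = 3/4 + 0 = 3/4
  P(B=1) = 0 + 1/4 = 1/4

A and B are independent iff P(A=i,B=j) = P(A=i)·P(B=j) for every cell.
  P(A=0)·P(B=0) = 3/4 × 3/4 = 9/16, but P(A=0,B=0) = 3/4 ✗

No, A and B are not independent. Quantitatively, I(A;B) > 0:

H(A) = -[(3/4)·log₂(3/4) + (1/4)·log₂(1/4)]
  = 0.3113 + 0.5000
  = 0.8113 bits
H(B) = -[(3/4)·log₂(3/4) + (1/4)·log₂(1/4)]
  = 0.3113 + 0.5000
  = 0.8113 bits
H(A,B) = -[(3/4)·log₂(3/4) + (1/4)·log₂(1/4)]
  = 0.3113 + 0.5000
  = 0.8113 bits
I(A;B) = H(A) + H(B) - H(A,B) = 0.8113 + 0.8113 - 0.8113 = 0.8113 bits > 0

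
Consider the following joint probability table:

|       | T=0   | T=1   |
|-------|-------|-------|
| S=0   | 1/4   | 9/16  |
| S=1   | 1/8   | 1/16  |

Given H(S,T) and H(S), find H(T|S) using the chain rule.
From the chain rule: H(S,T) = H(S) + H(T|S)
Therefore: H(T|S) = H(S,T) - H(S)

H(S,T) = -[(1/4)·log₂(1/4) + (9/16)·log₂(9/16) + (1/8)·log₂(1/8) + (1/16)·log₂(1/16)]
  = 0.5000 + 0.4669 + 0.3750 + 0.2500
  = 1.5919 bits
Marginal P(S) (row sums):
  P(S=0) = 1/4 + 9/16 = 13/16
  P(S=1) = 1/8 + 1/16 = 3/16
H(S) = -[(13/16)·log₂(13/16) + (3/16)·log₂(3/16)]
  = 0.2434 + 0.4528
  = 0.6962 bits

H(T|S) = 1.5919 - 0.6962 = 0.8957 bits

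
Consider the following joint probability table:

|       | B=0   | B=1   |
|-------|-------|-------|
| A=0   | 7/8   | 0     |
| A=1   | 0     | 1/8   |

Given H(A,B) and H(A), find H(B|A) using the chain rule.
From the chain rule: H(A,B) = H(A) + H(B|A)
Therefore: H(B|A) = H(A,B) - H(A)

H(A,B) = -[(7/8)·log₂(7/8) + (1/8)·log₂(1/8)]
  = 0.1686 + 0.3750
  = 0.5436 bits
Marginal P(A) (row sums):
  P(A=0) = 7/8 + 0 = 7/8
  P(A=1) = 0 + 1/8 = 1/8
H(A) = -[(7/8)·log₂(7/8) + (1/8)·log₂(1/8)]
  = 0.1686 + 0.3750
  = 0.5436 bits

H(B|A) = 0.5436 - 0.5436 = 0.0000 bits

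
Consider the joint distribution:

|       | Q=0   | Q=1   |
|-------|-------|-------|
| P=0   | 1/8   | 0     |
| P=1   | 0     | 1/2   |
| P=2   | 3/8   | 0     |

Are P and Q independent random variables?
Marginal P(P) (row sums):
  P(P=0) = 1/8 + 0 = 1/8
  P(P=1) = 0 + 1/2 = 1/2
  P(P=2) = 3/8 + 0 = 3/8
Marginal P(Q) (column sums):
  P(Q=0) = 1/8 + 0 + 3/8 = 1/2
  P(Q=1) = 0 + 1/2 + 0 = 1/2

P and Q are independent iff P(P=i,Q=j) = P(P=i)·P(Q=j) for every cell.
  P(P=0)·P(Q=0) = 1/8 × 1/2 = 1/16, but P(P=0,Q=0) = 1/8 ✗

No, P and Q are not independent. Quantitatively, I(P;Q) > 0:

H(P) = -[(1/8)·log₂(1/8) + (1/2)·log₂(1/2) + (3/8)·log₂(3/8)]
  = 0.3750 + 0.5000 + 0.5306
  = 1.4056 bits
H(Q) = -[(1/2)·log₂(1/2) + (1/2)·log₂(1/2)]
  = 0.5000 + 0.5000
  = 1.0000 bits
H(P,Q) = -[(1/8)·log₂(1/8) + (1/2)·log₂(1/2) + (3/8)·log₂(3/8)]
  = 0.3750 + 0.5000 + 0.5306
  = 1.4056 bits
I(P;Q) = H(P) + H(Q) - H(P,Q) = 1.4056 + 1.0000 - 1.4056 = 1.0000 bits > 0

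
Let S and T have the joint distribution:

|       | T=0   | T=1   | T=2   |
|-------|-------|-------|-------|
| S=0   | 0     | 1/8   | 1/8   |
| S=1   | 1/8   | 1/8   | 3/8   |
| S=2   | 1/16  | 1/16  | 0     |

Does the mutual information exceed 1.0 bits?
Marginal P(S) (row sums):
  P(S=0) = 0 + 1/8 + 1/8 = 1/4
  P(S=1) = 1/8 + 1/8 + 3/8 = 5/8
  P(S=2) = 1/16 + 1/16 + 0 = 1/8
Marginal P(T) (column sums):
  P(T=0) = 0 + 1/8 + 1/16 = 3/16
  P(T=1) = 1/8 + 1/8 + 1/16 = 5/16
  P(T=2) = 1/8 + 3/8 + 0 = 1/2

H(S) = -[(1/4)·log₂(1/4) + (5/8)·log₂(5/8) + (1/8)·log₂(1/8)]
  = 0.5000 + 0.4238 + 0.3750
  = 1.2988 bits
H(T) = -[(3/16)·log₂(3/16) + (5/16)·log₂(5/16) + (1/2)·log₂(1/2)]
  = 0.4528 + 0.5244 + 0.5000
  = 1.4772 bits
H(S,T) = -[(1/8)·log₂(1/8) + (1/8)·log₂(1/8) + (1/8)·log₂(1/8) + (1/8)·log₂(1/8) + (3/8)·log₂(3/8) + (1/16)·log₂(1/16) + (1/16)·log₂(1/16)]
  = 0.3750 + 0.3750 + 0.3750 + 0.3750 + 0.5306 + 0.2500 + 0.2500
  = 2.5306 bits

I(S;T) = H(S) + H(T) - H(S,T)
  = 1.2988 + 1.4772 - 2.5306
  = 0.2454 bits

No. I(S;T) = 0.2454 bits, which is ≤ 1.0 bits.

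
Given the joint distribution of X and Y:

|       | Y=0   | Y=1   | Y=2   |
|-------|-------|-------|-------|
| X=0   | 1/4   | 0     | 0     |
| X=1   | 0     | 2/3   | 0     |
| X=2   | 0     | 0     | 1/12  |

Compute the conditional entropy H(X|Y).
Marginal P(Y) (column sums):
  P(Y=0) = 1/4 + 0 + 0 = 1/4
  P(Y=1) = 0 + 2/3 + 0 = 2/3
  P(Y=2) = 0 + 0 + 1/12 = 1/12

H(X|Y) = -Σ P(X,Y)·log₂ P(X|Y), where P(X|Y) = P(X,Y) / P(Y)
  (cells with P(X,Y) = 0 contribute 0)
  (X=0,Y=0): P(X|Y) = (1/4)/(1/4) = 1;  -(1/4)·log₂(1) = 0.0000
  (X=1,Y=1): P(X|Y) = (2/3)/(2/3) = 1;  -(2/3)·log₂(1) = 0.0000
  (X=2,Y=2): P(X|Y) = (1/12)/(1/12) = 1;  -(1/12)·log₂(1) = 0.0000
H(X|Y) = 0.0000 + 0.0000 + 0.0000
  = 0.0000 bits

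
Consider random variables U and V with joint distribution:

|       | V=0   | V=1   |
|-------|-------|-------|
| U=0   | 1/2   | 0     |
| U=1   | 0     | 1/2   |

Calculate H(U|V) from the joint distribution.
Marginal P(V) (column sums):
  P(V=0) = 1/2 + 0 = 1/2
  P(V=1) = 0 + 1/2 = 1/2

H(U|V) = -Σ P(U,V)·log₂ P(U|V), where P(U|V) = P(U,V) / P(V)
  (cells with P(U,V) = 0 contribute 0)
  (U=0,V=0): P(U|V) = (1/2)/(1/2) = 1;  -(1/2)·log₂(1) = 0.0000
  (U=1,V=1): P(U|V) = (1/2)/(1/2) = 1;  -(1/2)·log₂(1) = 0.0000
H(U|V) = 0.0000 + 0.0000
  = 0.0000 bits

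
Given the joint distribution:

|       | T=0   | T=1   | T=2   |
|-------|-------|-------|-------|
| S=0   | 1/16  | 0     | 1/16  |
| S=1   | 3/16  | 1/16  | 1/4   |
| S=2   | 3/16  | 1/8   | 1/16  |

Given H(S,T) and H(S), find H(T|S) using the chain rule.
From the chain rule: H(S,T) = H(S) + H(T|S)
Therefore: H(T|S) = H(S,T) - H(S)

H(S,T) = -[(1/16)·log₂(1/16) + (1/16)·log₂(1/16) + (3/16)·log₂(3/16) + (1/16)·log₂(1/16) + (1/4)·log₂(1/4) + (3/16)·log₂(3/16) + (1/8)·log₂(1/8) + (1/16)·log₂(1/16)]
  = 0.2500 + 0.2500 + 0.4528 + 0.2500 + 0.5000 + 0.4528 + 0.3750 + 0.2500
  = 2.7806 bits
Marginal P(S) (row sums):
  P(S=0) = 1/16 + 0 + 1/16 = 1/8
  P(S=1) = 3/16 + 1/16 + 1/4 = 1/2
  P(S=2) = 3/16 + 1/8 + 1/16 = 3/8
H(S) = -[(1/8)·log₂(1/8) + (1/2)·log₂(1/2) + (3/8)·log₂(3/8)]
  = 0.3750 + 0.5000 + 0.5306
  = 1.4056 bits

H(T|S) = 2.7806 - 1.4056 = 1.3750 bits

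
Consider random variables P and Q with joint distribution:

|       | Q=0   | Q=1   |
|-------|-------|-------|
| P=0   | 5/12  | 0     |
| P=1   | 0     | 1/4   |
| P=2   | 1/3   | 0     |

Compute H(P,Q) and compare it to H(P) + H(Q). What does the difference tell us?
Marginal P(P) (row sums):
  P(P=0) = 5/12 + 0 = 5/12
  P(P=1) = 0 + 1/4 = 1/4
  P(P=2) = 1/3 + 0 = 1/3
Marginal P(Q) (column sums):
  P(Q=0) = 5/12 + 0 + 1/3 = 3/4
  P(Q=1) = 0 + 1/4 + 0 = 1/4

H(P,Q) = -[(5/12)·log₂(5/12) + (1/4)·log₂(1/4) + (1/3)·log₂(1/3)]
  = 0.5263 + 0.5000 + 0.5283
  = 1.5546 bits
H(P) = -[(5/12)·log₂(5/12) + (1/4)·log₂(1/4) + (1/3)·log₂(1/3)]
  = 0.5263 + 0.5000 + 0.5283
  = 1.5546 bits
H(Q) = -[(3/4)·log₂(3/4) + (1/4)·log₂(1/4)]
  = 0.3113 + 0.5000
  = 0.8113 bits

H(P) + H(Q) = 1.5546 + 0.8113 = 2.3659 bits
Difference: H(P) + H(Q) - H(P,Q) = 2.3659 - 1.5546 = 0.8113 bits = I(P;Q)

The difference is the mutual information; it is positive here, so P and Q are dependent (knowing one reduces uncertainty about the other by 0.8113 bits).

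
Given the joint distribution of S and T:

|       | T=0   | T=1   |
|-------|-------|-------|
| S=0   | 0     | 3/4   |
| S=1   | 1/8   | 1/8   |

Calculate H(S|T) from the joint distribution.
Marginal P(T) (column sums):
  P(T=0) = 0 + 1/8 = 1/8
  P(T=1) = 3/4 + 1/8 = 7/8

H(S|T) = -Σ P(S,T)·log₂ P(S|T), where P(S|T) = P(S,T) / P(T)
  (cells with P(S,T) = 0 contribute 0)
  (S=0,T=1): P(S|T) = (3/4)/(7/8) = 6/7;  -(3/4)·log₂(6/7) = 0.1668
  (S=1,T=0): P(S|T) = (1/8)/(1/8) = 1;  -(1/8)·log₂(1) = 0.0000
  (S=1,T=1): P(S|T) = (1/8)/(7/8) = 1/7;  -(1/8)·log₂(1/7) = 0.3509
H(S|T) = 0.1668 + 0.0000 + 0.3509
  = 0.5177 bits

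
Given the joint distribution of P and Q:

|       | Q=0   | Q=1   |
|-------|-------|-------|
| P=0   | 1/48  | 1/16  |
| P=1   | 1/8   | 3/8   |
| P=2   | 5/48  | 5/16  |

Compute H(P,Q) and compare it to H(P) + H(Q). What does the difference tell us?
Marginal P(P) (row sums):
  P(P=0) = 1/48 + 1/16 = 1/12
  P(P=1) = 1/8 + 3/8 = 1/2
  P(P=2) = 5/48 + 5/16 = 5/12
Marginal P(Q) (column sums):
  P(Q=0) = 1/48 + 1/8 + 5/48 = 1/4
  P(Q=1) = 1/16 + 3/8 + 5/16 = 3/4

H(P,Q) = -[(1/48)·log₂(1/48) + (1/16)·log₂(1/16) + (1/8)·log₂(1/8) + (3/8)·log₂(3/8) + (5/48)·log₂(5/48) + (5/16)·log₂(5/16)]
  = 0.1164 + 0.2500 + 0.3750 + 0.5306 + 0.3399 + 0.5244
  = 2.1363 bits
H(P) = -[(1/12)·log₂(1/12) + (1/2)·log₂(1/2) + (5/12)·log₂(5/12)]
  = 0.2987 + 0.5000 + 0.5263
  = 1.3250 bits
H(Q) = -[(1/4)·log₂(1/4) + (3/4)·log₂(3/4)]
  = 0.5000 + 0.3113
  = 0.8113 bits

H(P) + H(Q) = 1.3250 + 0.8113 = 2.1363 bits
Difference: H(P) + H(Q) - H(P,Q) = 2.1363 - 2.1363 = 0.0000 bits = I(P;Q)

The difference is the mutual information; it is 0 here, so P and Q are independent (the joint entropy equals the sum of the marginal entropies).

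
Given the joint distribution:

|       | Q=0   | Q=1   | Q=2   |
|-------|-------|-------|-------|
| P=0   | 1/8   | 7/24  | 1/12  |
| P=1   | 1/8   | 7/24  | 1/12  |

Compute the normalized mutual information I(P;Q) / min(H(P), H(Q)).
Marginal P(P) (row sums):
  P(P=0) = 1/8 + 7/24 + 1/12 = 1/2
  P(P=1) = 1/8 + 7/24 + 1/12 = 1/2
Marginal P(Q) (column sums):
  P(Q=0) = 1/8 + 1/8 = 1/4
  P(Q=1) = 7/24 + 7/24 = 7/12
  P(Q=2) = 1/12 + 1/12 = 1/6

H(P) = -[(1/2)·log₂(1/2) + (1/2)·log₂(1/2)]
  = 0.5000 + 0.5000
  = 1.0000 bits
H(Q) = -[(1/4)·log₂(1/4) + (7/12)·log₂(7/12) + (1/6)·log₂(1/6)]
  = 0.5000 + 0.4536 + 0.4308
  = 1.3844 bits
H(P,Q) = -[(1/8)·log₂(1/8) + (7/24)·log₂(7/24) + (1/12)·log₂(1/12) + (1/8)·log₂(1/8) + (7/24)·log₂(7/24) + (1/12)·log₂(1/12)]
  = 0.3750 + 0.5185 + 0.2987 + 0.3750 + 0.5185 + 0.2987
  = 2.3844 bits

I(P;Q) = H(P) + H(Q) - H(P,Q)
  = 1.0000 + 1.3844 - 2.3844
  = 0.0000 bits

min(H(P), H(Q)) = min(1.0000, 1.3844) = 1.0000 bits
Normalized MI = 0.0000 / 1.0000 = 0.0000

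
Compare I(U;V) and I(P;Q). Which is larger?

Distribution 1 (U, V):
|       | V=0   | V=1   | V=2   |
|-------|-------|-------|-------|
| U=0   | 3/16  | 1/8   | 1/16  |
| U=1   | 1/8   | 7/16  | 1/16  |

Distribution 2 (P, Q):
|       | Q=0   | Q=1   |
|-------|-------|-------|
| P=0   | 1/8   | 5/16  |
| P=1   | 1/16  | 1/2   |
Distribution 1 (U, V):
Marginal P(U) (row sums):
  P(U=0) = 3/16 + 1/8 + 1/16 = 3/8
  P(U=1) = 1/8 + 7/16 + 1/16 = 5/8
Marginal P(V) (column sums):
  P(V=0) = 3/16 + 1/8 = 5/16
  P(V=1) = 1/8 + 7/16 = 9/16
  P(V=2) = 1/16 + 1/16 = 1/8

H(U) = -[(3/8)·log₂(3/8) + (5/8)·log₂(5/8)]
  = 0.5306 + 0.4238
  = 0.9544 bits
H(V) = -[(5/16)·log₂(5/16) + (9/16)·log₂(9/16) + (1/8)·log₂(1/8)]
  = 0.5244 + 0.4669 + 0.3750
  = 1.3663 bits
H(U,V) = -[(3/16)·log₂(3/16) + (1/8)·log₂(1/8) + (1/16)·log₂(1/16) + (1/8)·log₂(1/8) + (7/16)·log₂(7/16) + (1/16)·log₂(1/16)]
  = 0.4528 + 0.3750 + 0.2500 + 0.3750 + 0.5218 + 0.2500
  = 2.2246 bits

I(U;V) = H(U) + H(V) - H(U,V)
  = 0.9544 + 1.3663 - 2.2246
  = 0.0961 bits

Distribution 2 (P, Q):
Marginal P(P) (row sums):
  P(P=0) = 1/8 + 5/16 = 7/16
  P(P=1) = 1/16 + 1/2 = 9/16
Marginal P(Q) (column sums):
  P(Q=0) = 1/8 + 1/16 = 3/16
  P(Q=1) = 5/16 + 1/2 = 13/16

H(P) = -[(7/16)·log₂(7/16) + (9/16)·log₂(9/16)]
  = 0.5218 + 0.4669
  = 0.9887 bits
H(Q) = -[(3/16)·log₂(3/16) + (13/16)·log₂(13/16)]
  = 0.4528 + 0.2434
  = 0.6962 bits
H(P,Q) = -[(1/8)·log₂(1/8) + (5/16)·log₂(5/16) + (1/16)·log₂(1/16) + (1/2)·log₂(1/2)]
  = 0.3750 + 0.5244 + 0.2500 + 0.5000
  = 1.6494 bits

I(P;Q) = H(P) + H(Q) - H(P,Q)
  = 0.9887 + 0.6962 - 1.6494
  = 0.0355 bits

I(U;V) = 0.0961 bits > I(P;Q) = 0.0355 bits, so (U, V) has the higher mutual information (stronger dependence).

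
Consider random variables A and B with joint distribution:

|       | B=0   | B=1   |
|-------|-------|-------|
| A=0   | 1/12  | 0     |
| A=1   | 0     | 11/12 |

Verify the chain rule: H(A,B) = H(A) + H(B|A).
Left side:
H(A,B) = -[(1/12)·log₂(1/12) + (11/12)·log₂(11/12)]
  = 0.2987 + 0.1151
  = 0.4138 bits

Right side:
Marginal P(A) (row sums):
  P(A=0) = 1/12 + 0 = 1/12
  P(A=1) = 0 + 11/12 = 11/12
H(A) = -[(1/12)·log₂(1/12) + (11/12)·log₂(11/12)]
  = 0.2987 + 0.1151
  = 0.4138 bits
H(B|A) = -Σ P(A,B)·log₂ P(B|A), where P(B|A) = P(A,B) / P(A)
  (cells with P(A,B) = 0 contribute 0)
  (A=0,B=0): P(B|A) = (1/12)/(1/12) = 1;  -(1/12)·log₂(1) = 0.0000
  (A=1,B=1): P(B|A) = (11/12)/(11/12) = 1;  -(11/12)·log₂(1) = 0.0000
H(B|A) = 0.0000 + 0.0000
  = 0.0000 bits
H(A) + H(B|A) = 0.4138 + 0.0000 = 0.4138 bits

Both sides equal 0.4138 bits, so the chain rule holds ✓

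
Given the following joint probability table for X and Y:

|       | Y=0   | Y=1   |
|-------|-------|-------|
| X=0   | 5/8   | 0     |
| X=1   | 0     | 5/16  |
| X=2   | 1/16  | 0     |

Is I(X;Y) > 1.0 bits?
Marginal P(X) (row sums):
  P(X=0) = 5/8 + 0 = 5/8
  P(X=1) = 0 + 5/16 = 5/16
  P(X=2) = 1/16 + 0 = 1/16
Marginal P(Y) (column sums):
  P(Y=0) = 5/8 + 0 + 1/16 = 11/16
  P(Y=1) = 0 + 5/16 + 0 = 5/16

H(X) = -[(5/8)·log₂(5/8) + (5/16)·log₂(5/16) + (1/16)·log₂(1/16)]
  = 0.4238 + 0.5244 + 0.2500
  = 1.1982 bits
H(Y) = -[(11/16)·log₂(11/16) + (5/16)·log₂(5/16)]
  = 0.3716 + 0.5244
  = 0.8960 bits
H(X,Y) = -[(5/8)·log₂(5/8) + (5/16)·log₂(5/16) + (1/16)·log₂(1/16)]
  = 0.4238 + 0.5244 + 0.2500
  = 1.1982 bits

I(X;Y) = H(X) + H(Y) - H(X,Y)
  = 1.1982 + 0.8960 - 1.1982
  = 0.8960 bits

No. I(X;Y) = 0.8960 bits, which is ≤ 1.0 bits.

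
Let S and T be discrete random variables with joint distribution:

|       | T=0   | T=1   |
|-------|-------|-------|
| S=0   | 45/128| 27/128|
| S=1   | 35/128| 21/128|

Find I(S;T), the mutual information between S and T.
Marginal P(S) (row sums):
  P(S=0) = 45/128 + 27/128 = 9/16
  P(S=1) = 35/128 + 21/128 = 7/16
Marginal P(T) (column sums):
  P(T=0) = 45/128 + 35/128 = 5/8
  P(T=1) = 27/128 + 21/128 = 3/8

H(S) = -[(9/16)·log₂(9/16) + (7/16)·log₂(7/16)]
  = 0.4669 + 0.5218
  = 0.9887 bits
H(T) = -[(5/8)·log₂(5/8) + (3/8)·log₂(3/8)]
  = 0.4238 + 0.5306
  = 0.9544 bits
H(S,T) = -[(45/128)·log₂(45/128) + (27/128)·log₂(27/128) + (35/128)·log₂(35/128) + (21/128)·log₂(21/128)]
  = 0.5302 + 0.4736 + 0.5115 + 0.4278
  = 1.9431 bits

I(S;T) = H(S) + H(T) - H(S,T)
  = 0.9887 + 0.9544 - 1.9431
  = 0.0000 bits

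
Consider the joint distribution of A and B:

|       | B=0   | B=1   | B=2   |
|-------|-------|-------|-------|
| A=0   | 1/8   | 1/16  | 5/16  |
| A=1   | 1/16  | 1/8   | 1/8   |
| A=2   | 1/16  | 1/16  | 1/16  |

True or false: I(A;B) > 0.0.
Marginal P(A) (row sums):
  P(A=0) = 1/8 + 1/16 + 5/16 = 1/2
  P(A=1) = 1/16 + 1/8 + 1/8 = 5/16
  P(A=2) = 1/16 + 1/16 + 1/16 = 3/16
Marginal P(B) (column sums):
  P(B=0) = 1/8 + 1/16 + 1/16 = 1/4
  P(B=1) = 1/16 + 1/8 + 1/16 = 1/4
  P(B=2) = 5/16 + 1/8 + 1/16 = 1/2

H(A) = -[(1/2)·log₂(1/2) + (5/16)·log₂(5/16) + (3/16)·log₂(3/16)]
  = 0.5000 + 0.5244 + 0.4528
  = 1.4772 bits
H(B) = -[(1/4)·log₂(1/4) + (1/4)·log₂(1/4) + (1/2)·log₂(1/2)]
  = 0.5000 + 0.5000 + 0.5000
  = 1.5000 bits
H(A,B) = -[(1/8)·log₂(1/8) + (1/16)·log₂(1/16) + (5/16)·log₂(5/16) + (1/16)·log₂(1/16) + (1/8)·log₂(1/8) + (1/8)·log₂(1/8) + (1/16)·log₂(1/16) + (1/16)·log₂(1/16) + (1/16)·log₂(1/16)]
  = 0.3750 + 0.2500 + 0.5244 + 0.2500 + 0.3750 + 0.3750 + 0.2500 + 0.2500 + 0.2500
  = 2.8994 bits

I(A;B) = H(A) + H(B) - H(A,B)
  = 1.4772 + 1.5000 - 2.8994
  = 0.0778 bits

True. I(A;B) = 0.0778 bits, which is > 0.0 bits.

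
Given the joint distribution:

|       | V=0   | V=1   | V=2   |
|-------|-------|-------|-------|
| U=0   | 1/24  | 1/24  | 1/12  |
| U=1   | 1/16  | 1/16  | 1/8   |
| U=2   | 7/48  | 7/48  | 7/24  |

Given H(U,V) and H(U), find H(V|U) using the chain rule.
From the chain rule: H(U,V) = H(U) + H(V|U)
Therefore: H(V|U) = H(U,V) - H(U)

H(U,V) = -[(1/24)·log₂(1/24) + (1/24)·log₂(1/24) + (1/12)·log₂(1/12) + (1/16)·log₂(1/16) + (1/16)·log₂(1/16) + (1/8)·log₂(1/8) + (7/48)·log₂(7/48) + (7/48)·log₂(7/48) + (7/24)·log₂(7/24)]
  = 0.1910 + 0.1910 + 0.2987 + 0.2500 + 0.2500 + 0.3750 + 0.4051 + 0.4051 + 0.5185
  = 2.8844 bits
Marginal P(U) (row sums):
  P(U=0) = 1/24 + 1/24 + 1/12 = 1/6
  P(U=1) = 1/16 + 1/16 + 1/8 = 1/4
  P(U=2) = 7/48 + 7/48 + 7/24 = 7/12
H(U) = -[(1/6)·log₂(1/6) + (1/4)·log₂(1/4) + (7/12)·log₂(7/12)]
  = 0.4308 + 0.5000 + 0.4536
  = 1.3844 bits

H(V|U) = 2.8844 - 1.3844 = 1.5000 bits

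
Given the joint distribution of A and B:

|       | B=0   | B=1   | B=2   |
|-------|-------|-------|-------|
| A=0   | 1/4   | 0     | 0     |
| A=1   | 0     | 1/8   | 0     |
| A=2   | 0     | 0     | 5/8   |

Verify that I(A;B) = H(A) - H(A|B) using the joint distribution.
Left side, from I(A;B) = H(A) + H(B) - H(A,B):
Marginal P(A) (row sums):
  P(A=0) = 1/4 + 0 + 0 = 1/4
  P(A=1) = 0 + 1/8 + 0 = 1/8
  P(A=2) = 0 + 0 + 5/8 = 5/8
Marginal P(B) (column sums):
  P(B=0) = 1/4 + 0 + 0 = 1/4
  P(B=1) = 0 + 1/8 + 0 = 1/8
  P(B=2) = 0 + 0 + 5/8 = 5/8

H(A) = -[(1/4)·log₂(1/4) + (1/8)·log₂(1/8) + (5/8)·log₂(5/8)]
  = 0.5000 + 0.3750 + 0.4238
  = 1.2988 bits
H(B) = -[(1/4)·log₂(1/4) + (1/8)·log₂(1/8) + (5/8)·log₂(5/8)]
  = 0.5000 + 0.3750 + 0.4238
  = 1.2988 bits
H(A,B) = -[(1/4)·log₂(1/4) + (1/8)·log₂(1/8) + (5/8)·log₂(5/8)]
  = 0.5000 + 0.3750 + 0.4238
  = 1.2988 bits

I(A;B) = H(A) + H(B) - H(A,B)
  = 1.2988 + 1.2988 - 1.2988
  = 1.2988 bits

Right side, with H(A|B) computed directly from the conditional probabilities:
H(A|B) = -Σ P(A,B)·log₂ P(A|B), where P(A|B) = P(A,B) / P(B)
  (cells with P(A,B) = 0 contribute 0)
  (A=0,B=0): P(A|B) = (1/4)/(1/4) = 1;  -(1/4)·log₂(1) = 0.0000
  (A=1,B=1): P(A|B) = (1/8)/(1/8) = 1;  -(1/8)·log₂(1) = 0.0000
  (A=2,B=2): P(A|B) = (5/8)/(5/8) = 1;  -(5/8)·log₂(1) = 0.0000
H(A|B) = 0.0000 + 0.0000 + 0.0000
  = 0.0000 bits
H(A) - H(A|B) = 1.2988 - 0.0000 = 1.2988 bits

Both sides equal 1.2988 bits, so I(A;B) = H(A) - H(A|B) ✓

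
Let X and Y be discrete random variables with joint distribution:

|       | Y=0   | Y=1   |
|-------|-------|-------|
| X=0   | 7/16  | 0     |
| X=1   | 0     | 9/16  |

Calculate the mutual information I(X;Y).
Marginal P(X) (row sums):
  P(X=0) = 7/16 + 0 = 7/16
  P(X=1) = 0 + 9/16 = 9/16
Marginal P(Y) (column sums):
  P(Y=0) = 7/16 + 0 = 7/16
  P(Y=1) = 0 + 9/16 = 9/16

H(X) = -[(7/16)·log₂(7/16) + (9/16)·log₂(9/16)]
  = 0.5218 + 0.4669
  = 0.9887 bits
H(Y) = -[(7/16)·log₂(7/16) + (9/16)·log₂(9/16)]
  = 0.5218 + 0.4669
  = 0.9887 bits
H(X,Y) = -[(7/16)·log₂(7/16) + (9/16)·log₂(9/16)]
  = 0.5218 + 0.4669
  = 0.9887 bits

I(X;Y) = H(X) + H(Y) - H(X,Y)
  = 0.9887 + 0.9887 - 0.9887
  = 0.9887 bits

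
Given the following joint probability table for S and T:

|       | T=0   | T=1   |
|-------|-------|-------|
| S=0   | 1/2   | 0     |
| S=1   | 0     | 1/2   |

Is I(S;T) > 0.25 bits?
Marginal P(S) (row sums):
  P(S=0) = 1/2 + 0 = 1/2
  P(S=1) = 0 + 1/2 = 1/2
Marginal P(T) (column sums):
  P(T=0) = 1/2 + 0 = 1/2
  P(T=1) = 0 + 1/2 = 1/2

H(S) = -[(1/2)·log₂(1/2) + (1/2)·log₂(1/2)]
  = 0.5000 + 0.5000
  = 1.0000 bits
H(T) = -[(1/2)·log₂(1/2) + (1/2)·log₂(1/2)]
  = 0.5000 + 0.5000
  = 1.0000 bits
H(S,T) = -[(1/2)·log₂(1/2) + (1/2)·log₂(1/2)]
  = 0.5000 + 0.5000
  = 1.0000 bits

I(S;T) = H(S) + H(T) - H(S,T)
  = 1.0000 + 1.0000 - 1.0000
  = 1.0000 bits

Yes. I(S;T) = 1.0000 bits, which is > 0.25 bits.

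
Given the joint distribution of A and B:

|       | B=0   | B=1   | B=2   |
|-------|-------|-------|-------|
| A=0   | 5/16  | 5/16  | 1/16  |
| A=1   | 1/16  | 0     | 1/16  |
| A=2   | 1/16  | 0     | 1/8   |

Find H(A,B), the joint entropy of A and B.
H(A,B) = -Σ P(A,B) log₂ P(A,B), summed over the non-zero cells:
H(A,B) = -[(5/16)·log₂(5/16) + (5/16)·log₂(5/16) + (1/16)·log₂(1/16) + (1/16)·log₂(1/16) + (1/16)·log₂(1/16) + (1/16)·log₂(1/16) + (1/8)·log₂(1/8)]
  = 0.5244 + 0.5244 + 0.2500 + 0.2500 + 0.2500 + 0.2500 + 0.3750
  = 2.4238 bits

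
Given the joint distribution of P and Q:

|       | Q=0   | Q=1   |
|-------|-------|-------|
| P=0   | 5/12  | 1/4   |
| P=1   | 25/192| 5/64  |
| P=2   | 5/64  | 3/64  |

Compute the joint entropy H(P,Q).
H(P,Q) = -Σ P(P,Q) log₂ P(P,Q), summed over the non-zero cells:
H(P,Q) = -[(5/12)·log₂(5/12) + (1/4)·log₂(1/4) + (25/192)·log₂(25/192) + (5/64)·log₂(5/64) + (5/64)·log₂(5/64) + (3/64)·log₂(3/64)]
  = 0.5263 + 0.5000 + 0.3830 + 0.2873 + 0.2873 + 0.2070
  = 2.1909 bits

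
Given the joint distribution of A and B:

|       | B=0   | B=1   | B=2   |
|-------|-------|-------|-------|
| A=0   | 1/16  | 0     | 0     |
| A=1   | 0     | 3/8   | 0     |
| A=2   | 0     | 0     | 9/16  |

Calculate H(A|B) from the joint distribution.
Marginal P(B) (column sums):
  P(B=0) = 1/16 + 0 + 0 = 1/16
  P(B=1) = 0 + 3/8 + 0 = 3/8
  P(B=2) = 0 + 0 + 9/16 = 9/16

H(A|B) = -Σ P(A,B)·log₂ P(A|B), where P(A|B) = P(A,B) / P(B)
  (cells with P(A,B) = 0 contribute 0)
  (A=0,B=0): P(A|B) = (1/16)/(1/16) = 1;  -(1/16)·log₂(1) = 0.0000
  (A=1,B=1): P(A|B) = (3/8)/(3/8) = 1;  -(3/8)·log₂(1) = 0.0000
  (A=2,B=2): P(A|B) = (9/16)/(9/16) = 1;  -(9/16)·log₂(1) = 0.0000
H(A|B) = 0.0000 + 0.0000 + 0.0000
  = 0.0000 bits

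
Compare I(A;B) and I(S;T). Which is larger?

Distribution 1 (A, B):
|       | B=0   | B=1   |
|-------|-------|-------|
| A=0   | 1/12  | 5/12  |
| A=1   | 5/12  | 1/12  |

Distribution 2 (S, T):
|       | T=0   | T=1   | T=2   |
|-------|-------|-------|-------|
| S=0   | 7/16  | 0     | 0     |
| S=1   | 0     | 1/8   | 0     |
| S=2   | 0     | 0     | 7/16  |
Distribution 1 (A, B):
Marginal P(A) (row sums):
  P(A=0) = 1/12 + 5/12 = 1/2
  P(A=1) = 5/12 + 1/12 = 1/2
Marginal P(B) (column sums):
  P(B=0) = 1/12 + 5/12 = 1/2
  P(B=1) = 5/12 + 1/12 = 1/2

H(A) = -[(1/2)·log₂(1/2) + (1/2)·log₂(1/2)]
  = 0.5000 + 0.5000
  = 1.0000 bits
H(B) = -[(1/2)·log₂(1/2) + (1/2)·log₂(1/2)]
  = 0.5000 + 0.5000
  = 1.0000 bits
H(A,B) = -[(1/12)·log₂(1/12) + (5/12)·log₂(5/12) + (5/12)·log₂(5/12) + (1/12)·log₂(1/12)]
  = 0.2987 + 0.5263 + 0.5263 + 0.2987
  = 1.6500 bits

I(A;B) = H(A) + H(B) - H(A,B)
  = 1.0000 + 1.0000 - 1.6500
  = 0.3500 bits

Distribution 2 (S, T):
Marginal P(S) (row sums):
  P(S=0) = 7/16 + 0 + 0 = 7/16
  P(S=1) = 0 + 1/8 + 0 = 1/8
  P(S=2) = 0 + 0 + 7/16 = 7/16
Marginal P(T) (column sums):
  P(T=0) = 7/16 + 0 + 0 = 7/16
  P(T=1) = 0 + 1/8 + 0 = 1/8
  P(T=2) = 0 + 0 + 7/16 = 7/16

H(S) = -[(7/16)·log₂(7/16) + (1/8)·log₂(1/8) + (7/16)·log₂(7/16)]
  = 0.5218 + 0.3750 + 0.5218
  = 1.4186 bits
H(T) = -[(7/16)·log₂(7/16) + (1/8)·log₂(1/8) + (7/16)·log₂(7/16)]
  = 0.5218 + 0.3750 + 0.5218
  = 1.4186 bits
H(S,T) = -[(7/16)·log₂(7/16) + (1/8)·log₂(1/8) + (7/16)·log₂(7/16)]
  = 0.5218 + 0.3750 + 0.5218
  = 1.4186 bits

I(S;T) = H(S) + H(T) - H(S,T)
  = 1.4186 + 1.4186 - 1.4186
  = 1.4186 bits

I(S;T) = 1.4186 bits > I(A;B) = 0.3500 bits, so (S, T) has the higher mutual information (stronger dependence).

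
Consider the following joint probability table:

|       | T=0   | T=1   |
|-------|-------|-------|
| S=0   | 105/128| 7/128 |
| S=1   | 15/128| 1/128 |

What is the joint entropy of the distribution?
H(S,T) = -Σ P(S,T) log₂ P(S,T), summed over the non-zero cells:
H(S,T) = -[(105/128)·log₂(105/128) + (7/128)·log₂(7/128) + (15/128)·log₂(15/128) + (1/128)·log₂(1/128)]
  = 0.2344 + 0.2293 + 0.3625 + 0.0547
  = 0.8809 bits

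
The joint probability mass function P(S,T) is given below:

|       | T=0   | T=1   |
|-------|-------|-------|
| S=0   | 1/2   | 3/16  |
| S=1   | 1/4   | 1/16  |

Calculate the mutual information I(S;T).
Marginal P(S) (row sums):
  P(S=0) = 1/2 + 3/16 = 11/16
  P(S=1) = 1/4 + 1/16 = 5/16
Marginal P(T) (column sums):
  P(T=0) = 1/2 + 1/4 = 3/4
  P(T=1) = 3/16 + 1/16 = 1/4

H(S) = -[(11/16)·log₂(11/16) + (5/16)·log₂(5/16)]
  = 0.3716 + 0.5244
  = 0.8960 bits
H(T) = -[(3/4)·log₂(3/4) + (1/4)·log₂(1/4)]
  = 0.3113 + 0.5000
  = 0.8113 bits
H(S,T) = -[(1/2)·log₂(1/2) + (3/16)·log₂(3/16) + (1/4)·log₂(1/4) + (1/16)·log₂(1/16)]
  = 0.5000 + 0.4528 + 0.5000 + 0.2500
  = 1.7028 bits

I(S;T) = H(S) + H(T) - H(S,T)
  = 0.8960 + 0.8113 - 1.7028
  = 0.0045 bits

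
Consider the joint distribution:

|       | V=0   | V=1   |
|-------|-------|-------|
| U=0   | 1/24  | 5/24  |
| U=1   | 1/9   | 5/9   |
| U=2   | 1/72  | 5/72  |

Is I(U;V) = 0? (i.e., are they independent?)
Marginal P(U) (row sums):
  P(U=0) = 1/24 + 5/24 = 1/4
  P(U=1) = 1/9 + 5/9 = 2/3
  P(U=2) = 1/72 + 5/72 = 1/12
Marginal P(V) (column sums):
  P(V=0) = 1/24 + 1/9 + 1/72 = 1/6
  P(V=1) = 5/24 + 5/9 + 5/72 = 5/6

U and V are independent iff P(U=i,V=j) = P(U=i)·P(V=j) for every cell.
  P(U=0)·P(V=0) = 1/4 × 1/6 = 1/24 = P(U=0,V=0) ✓
  P(U=0)·P(V=1) = 1/4 × 5/6 = 5/24 = P(U=0,V=1) ✓
  P(U=1)·P(V=0) = 2/3 × 1/6 = 1/9 = P(U=1,V=0) ✓
  P(U=1)·P(V=1) = 2/3 × 5/6 = 5/9 = P(U=1,V=1) ✓
  P(U=2)·P(V=0) = 1/12 × 1/6 = 1/72 = P(U=2,V=0) ✓
  P(U=2)·P(V=1) = 1/12 × 5/6 = 5/72 = P(U=2,V=1) ✓

Yes, U and V are independent: every cell factors, so I(U;V) = 0 bits.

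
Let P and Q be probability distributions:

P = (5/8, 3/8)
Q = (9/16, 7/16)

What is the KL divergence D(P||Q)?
D(P||Q) = Σ P(i) log₂(P(i)/Q(i))
  i=0: (5/8) × log₂((5/8)/(9/16)) = (5/8) × log₂(10/9) = 0.0950
  i=1: (3/8) × log₂((3/8)/(7/16)) = (3/8) × log₂(6/7) = -0.0834
D(P||Q) = 0.0950 - 0.0834
  = 0.0116 bits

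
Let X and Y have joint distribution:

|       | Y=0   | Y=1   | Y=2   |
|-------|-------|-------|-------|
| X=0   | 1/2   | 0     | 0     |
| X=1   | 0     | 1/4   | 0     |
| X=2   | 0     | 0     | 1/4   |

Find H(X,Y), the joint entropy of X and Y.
H(X,Y) = -Σ P(X,Y) log₂ P(X,Y), summed over the non-zero cells:
H(X,Y) = -[(1/2)·log₂(1/2) + (1/4)·log₂(1/4) + (1/4)·log₂(1/4)]
  = 0.5000 + 0.5000 + 0.5000
  = 1.5000 bits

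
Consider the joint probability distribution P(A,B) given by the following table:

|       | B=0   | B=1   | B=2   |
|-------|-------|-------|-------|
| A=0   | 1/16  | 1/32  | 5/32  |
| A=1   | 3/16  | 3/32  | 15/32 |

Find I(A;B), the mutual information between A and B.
Marginal P(A) (row sums):
  P(A=0) = 1/16 + 1/32 + 5/32 = 1/4
  P(A=1) = 3/16 + 3/32 + 15/32 = 3/4
Marginal P(B) (column sums):
  P(B=0) = 1/16 + 3/16 = 1/4
  P(B=1) = 1/32 + 3/32 = 1/8
  P(B=2) = 5/32 + 15/32 = 5/8

H(A) = -[(1/4)·log₂(1/4) + (3/4)·log₂(3/4)]
  = 0.5000 + 0.3113
  = 0.8113 bits
H(B) = -[(1/4)·log₂(1/4) + (1/8)·log₂(1/8) + (5/8)·log₂(5/8)]
  = 0.5000 + 0.3750 + 0.4238
  = 1.2988 bits
H(A,B) = -[(1/16)·log₂(1/16) + (1/32)·log₂(1/32) + (5/32)·log₂(5/32) + (3/16)·log₂(3/16) + (3/32)·log₂(3/32) + (15/32)·log₂(15/32)]
  = 0.2500 + 0.1563 + 0.4184 + 0.4528 + 0.3202 + 0.5124
  = 2.1101 bits

I(A;B) = H(A) + H(B) - H(A,B)
  = 0.8113 + 1.2988 - 2.1101
  = 0.0000 bits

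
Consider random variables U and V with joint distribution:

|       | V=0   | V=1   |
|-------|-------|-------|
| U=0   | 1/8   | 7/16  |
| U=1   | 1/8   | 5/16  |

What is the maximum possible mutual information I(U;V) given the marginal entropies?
The upper bound on mutual information is I(U;V) ≤ min(H(U), H(V)).

Marginal P(U) (row sums):
  P(U=0) = 1/8 + 7/16 = 9/16
  P(U=1) = 1/8 + 5/16 = 7/16
Marginal P(V) (column sums):
  P(V=0) = 1/8 + 1/8 = 1/4
  P(V=1) = 7/16 + 5/16 = 3/4

H(U) = -[(9/16)·log₂(9/16) + (7/16)·log₂(7/16)]
  = 0.4669 + 0.5218
  = 0.9887 bits
H(V) = -[(1/4)·log₂(1/4) + (3/4)·log₂(3/4)]
  = 0.5000 + 0.3113
  = 0.8113 bits

Maximum possible I(U;V) = min(0.9887, 0.8113) = 0.8113 bits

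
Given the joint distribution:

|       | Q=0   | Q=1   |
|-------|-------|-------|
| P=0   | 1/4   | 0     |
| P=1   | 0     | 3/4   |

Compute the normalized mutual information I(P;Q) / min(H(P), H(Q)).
Marginal P(P) (row sums):
  P(P=0) = 1/4 + 0 = 1/4
  P(P=1) = 0 + 3/4 = 3/4
Marginal P(Q) (column sums):
  P(Q=0) = 1/4 + 0 = 1/4
  P(Q=1) = 0 + 3/4 = 3/4

H(P) = -[(1/4)·log₂(1/4) + (3/4)·log₂(3/4)]
  = 0.5000 + 0.3113
  = 0.8113 bits
H(Q) = -[(1/4)·log₂(1/4) + (3/4)·log₂(3/4)]
  = 0.5000 + 0.3113
  = 0.8113 bits
H(P,Q) = -[(1/4)·log₂(1/4) + (3/4)·log₂(3/4)]
  = 0.5000 + 0.3113
  = 0.8113 bits

I(P;Q) = H(P) + H(Q) - H(P,Q)
  = 0.8113 + 0.8113 - 0.8113
  = 0.8113 bits

min(H(P), H(Q)) = min(0.8113, 0.8113) = 0.8113 bits
Normalized MI = 0.8113 / 0.8113 = 1.0000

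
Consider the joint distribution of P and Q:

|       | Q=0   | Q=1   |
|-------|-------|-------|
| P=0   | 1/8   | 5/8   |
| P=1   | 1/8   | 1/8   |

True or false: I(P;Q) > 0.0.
Marginal P(P) (row sums):
  P(P=0) = 1/8 + 5/8 = 3/4
  P(P=1) = 1/8 + 1/8 = 1/4
Marginal P(Q) (column sums):
  P(Q=0) = 1/8 + 1/8 = 1/4
  P(Q=1) = 5/8 + 1/8 = 3/4

H(P) = -[(3/4)·log₂(3/4) + (1/4)·log₂(1/4)]
  = 0.3113 + 0.5000
  = 0.8113 bits
H(Q) = -[(1/4)·log₂(1/4) + (3/4)·log₂(3/4)]
  = 0.5000 + 0.3113
  = 0.8113 bits
H(P,Q) = -[(1/8)·log₂(1/8) + (5/8)·log₂(5/8) + (1/8)·log₂(1/8) + (1/8)·log₂(1/8)]
  = 0.3750 + 0.4238 + 0.3750 + 0.3750
  = 1.5488 bits

I(P;Q) = H(P) + H(Q) - H(P,Q)
  = 0.8113 + 0.8113 - 1.5488
  = 0.0738 bits

True. I(P;Q) = 0.0738 bits, which is > 0.0 bits.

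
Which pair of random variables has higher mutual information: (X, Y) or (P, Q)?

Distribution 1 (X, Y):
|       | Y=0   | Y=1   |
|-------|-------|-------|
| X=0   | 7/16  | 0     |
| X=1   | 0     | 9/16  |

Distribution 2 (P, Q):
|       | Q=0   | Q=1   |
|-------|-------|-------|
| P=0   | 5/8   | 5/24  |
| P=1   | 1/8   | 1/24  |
Distribution 1 (X, Y):
Marginal P(X) (row sums):
  P(X=0) = 7/16 + 0 = 7/16
  P(X=1) = 0 + 9/16 = 9/16
Marginal P(Y) (column sums):
  P(Y=0) = 7/16 + 0 = 7/16
  P(Y=1) = 0 + 9/16 = 9/16

H(X) = -[(7/16)·log₂(7/16) + (9/16)·log₂(9/16)]
  = 0.5218 + 0.4669
  = 0.9887 bits
H(Y) = -[(7/16)·log₂(7/16) + (9/16)·log₂(9/16)]
  = 0.5218 + 0.4669
  = 0.9887 bits
H(X,Y) = -[(7/16)·log₂(7/16) + (9/16)·log₂(9/16)]
  = 0.5218 + 0.4669
  = 0.9887 bits

I(X;Y) = H(X) + H(Y) - H(X,Y)
  = 0.9887 + 0.9887 - 0.9887
  = 0.9887 bits

Distribution 2 (P, Q):
Marginal P(P) (row sums):
  P(P=0) = 5/8 + 5/24 = 5/6
  P(P=1) = 1/8 + 1/24 = 1/6
Marginal P(Q) (column sums):
  P(Q=0) = 5/8 + 1/8 = 3/4
  P(Q=1) = 5/24 + 1/24 = 1/4

H(P) = -[(5/6)·log₂(5/6) + (1/6)·log₂(1/6)]
  = 0.2192 + 0.4308
  = 0.6500 bits
H(Q) = -[(3/4)·log₂(3/4) + (1/4)·log₂(1/4)]
  = 0.3113 + 0.5000
  = 0.8113 bits
H(P,Q) = -[(5/8)·log₂(5/8) + (5/24)·log₂(5/24) + (1/8)·log₂(1/8) + (1/24)·log₂(1/24)]
  = 0.4238 + 0.4715 + 0.3750 + 0.1910
  = 1.4613 bits

I(P;Q) = H(P) + H(Q) - H(P,Q)
  = 0.6500 + 0.8113 - 1.4613
  = 0.0000 bits

I(X;Y) = 0.9887 bits > I(P;Q) = 0.0000 bits, so (X, Y) has the higher mutual information (stronger dependence).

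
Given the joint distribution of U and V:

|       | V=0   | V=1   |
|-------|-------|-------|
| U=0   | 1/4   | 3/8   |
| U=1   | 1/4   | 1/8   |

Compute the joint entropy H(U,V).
H(U,V) = -Σ P(U,V) log₂ P(U,V), summed over the non-zero cells:
H(U,V) = -[(1/4)·log₂(1/4) + (3/8)·log₂(3/8) + (1/4)·log₂(1/4) + (1/8)·log₂(1/8)]
  = 0.5000 + 0.5306 + 0.5000 + 0.3750
  = 1.9056 bits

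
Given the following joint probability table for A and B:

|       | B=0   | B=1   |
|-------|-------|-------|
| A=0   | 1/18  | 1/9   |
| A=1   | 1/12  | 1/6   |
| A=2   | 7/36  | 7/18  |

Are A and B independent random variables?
Marginal P(A) (row sums):
  P(A=0) = 1/18 + 1/9 = 1/6
  P(A=1) = 1/12 + 1/6 = 1/4
  P(A=2) = 7/36 + 7/18 = 7/12
Marginal P(B) (column sums):
  P(B=0) = 1/18 + 1/12 + 7/36 = 1/3
  P(B=1) = 1/9 + 1/6 + 7/18 = 2/3

A and B are independent iff P(A=i,B=j) = P(A=i)·P(B=j) for every cell.
  P(A=0)·P(B=0) = 1/6 × 1/3 = 1/18 = P(A=0,B=0) ✓
  P(A=0)·P(B=1) = 1/6 × 2/3 = 1/9 = P(A=0,B=1) ✓
  P(A=1)·P(B=0) = 1/4 × 1/3 = 1/12 = P(A=1,B=0) ✓
  P(A=1)·P(B=1) = 1/4 × 2/3 = 1/6 = P(A=1,B=1) ✓
  P(A=2)·P(B=0) = 7/12 × 1/3 = 7/36 = P(A=2,B=0) ✓
  P(A=2)·P(B=1) = 7/12 × 2/3 = 7/18 = P(A=2,B=1) ✓

Yes, A and B are independent: every cell factors, so I(A;B) = 0 bits.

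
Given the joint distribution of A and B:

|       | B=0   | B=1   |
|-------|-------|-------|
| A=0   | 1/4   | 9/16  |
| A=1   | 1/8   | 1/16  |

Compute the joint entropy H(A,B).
H(A,B) = -Σ P(A,B) log₂ P(A,B), summed over the non-zero cells:
H(A,B) = -[(1/4)·log₂(1/4) + (9/16)·log₂(9/16) + (1/8)·log₂(1/8) + (1/16)·log₂(1/16)]
  = 0.5000 + 0.4669 + 0.3750 + 0.2500
  = 1.5919 bits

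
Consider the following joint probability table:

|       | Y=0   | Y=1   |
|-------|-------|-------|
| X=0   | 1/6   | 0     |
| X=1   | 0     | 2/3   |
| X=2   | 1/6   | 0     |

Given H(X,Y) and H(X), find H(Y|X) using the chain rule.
From the chain rule: H(X,Y) = H(X) + H(Y|X)
Therefore: H(Y|X) = H(X,Y) - H(X)

H(X,Y) = -[(1/6)·log₂(1/6) + (2/3)·log₂(2/3) + (1/6)·log₂(1/6)]
  = 0.4308 + 0.3900 + 0.4308
  = 1.2516 bits
Marginal P(X) (row sums):
  P(X=0) = 1/6 + 0 = 1/6
  P(X=1) = 0 + 2/3 = 2/3
  P(X=2) = 1/6 + 0 = 1/6
H(X) = -[(1/6)·log₂(1/6) + (2/3)·log₂(2/3) + (1/6)·log₂(1/6)]
  = 0.4308 + 0.3900 + 0.4308
  = 1.2516 bits

H(Y|X) = 1.2516 - 1.2516 = 0.0000 bits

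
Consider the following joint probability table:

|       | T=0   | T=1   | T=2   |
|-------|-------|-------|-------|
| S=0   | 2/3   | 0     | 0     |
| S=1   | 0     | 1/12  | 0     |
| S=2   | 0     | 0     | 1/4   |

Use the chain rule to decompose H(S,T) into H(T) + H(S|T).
By the chain rule: H(S,T) = H(T) + H(S|T)

Marginal P(T) (column sums):
  P(T=0) = 2/3 + 0 + 0 = 2/3
  P(T=1) = 0 + 1/12 + 0 = 1/12
  P(T=2) = 0 + 0 + 1/4 = 1/4
H(T) = -[(2/3)·log₂(2/3) + (1/12)·log₂(1/12) + (1/4)·log₂(1/4)]
  = 0.3900 + 0.2987 + 0.5000
  = 1.1887 bits
H(S|T) = -Σ P(S,T)·log₂ P(S|T), where P(S|T) = P(S,T) / P(T)
  (cells with P(S,T) = 0 contribute 0)
  (S=0,T=0): P(S|T) = (2/3)/(2/3) = 1;  -(2/3)·log₂(1) = 0.0000
  (S=1,T=1): P(S|T) = (1/12)/(1/12) = 1;  -(1/12)·log₂(1) = 0.0000
  (S=2,T=2): P(S|T) = (1/4)/(1/4) = 1;  -(1/4)·log₂(1) = 0.0000
H(S|T) = 0.0000 + 0.0000 + 0.0000
  = 0.0000 bits

H(S,T) = H(T) + H(S|T) = 1.1887 + 0.0000 = 1.1887 bits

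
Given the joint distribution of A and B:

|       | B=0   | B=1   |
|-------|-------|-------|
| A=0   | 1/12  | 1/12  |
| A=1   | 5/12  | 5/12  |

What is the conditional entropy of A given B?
Marginal P(B) (column sums):
  P(B=0) = 1/12 + 5/12 = 1/2
  P(B=1) = 1/12 + 5/12 = 1/2

H(A|B) = -Σ P(A,B)·log₂ P(A|B), where P(A|B) = P(A,B) / P(B)
  (A=0,B=0): P(A|B) = (1/12)/(1/2) = 1/6;  -(1/12)·log₂(1/6) = 0.2154
  (A=0,B=1): P(A|B) = (1/12)/(1/2) = 1/6;  -(1/12)·log₂(1/6) = 0.2154
  (A=1,B=0): P(A|B) = (5/12)/(1/2) = 5/6;  -(5/12)·log₂(5/6) = 0.1096
  (A=1,B=1): P(A|B) = (5/12)/(1/2) = 5/6;  -(5/12)·log₂(5/6) = 0.1096
H(A|B) = 0.2154 + 0.2154 + 0.1096 + 0.1096
  = 0.6500 bits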